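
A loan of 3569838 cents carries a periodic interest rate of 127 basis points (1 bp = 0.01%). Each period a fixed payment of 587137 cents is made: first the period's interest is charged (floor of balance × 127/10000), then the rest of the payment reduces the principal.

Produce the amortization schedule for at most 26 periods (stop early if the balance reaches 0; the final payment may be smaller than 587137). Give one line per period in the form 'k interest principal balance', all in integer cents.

1. interest=⌊3569838·127/10000⌋=45336; principal=587137-45336=541801; balance=3569838-541801=3028037
2. interest=⌊3028037·127/10000⌋=38456; principal=587137-38456=548681; balance=3028037-548681=2479356
3. interest=⌊2479356·127/10000⌋=31487; principal=587137-31487=555650; balance=2479356-555650=1923706
4. interest=⌊1923706·127/10000⌋=24431; principal=587137-24431=562706; balance=1923706-562706=1361000
5. interest=⌊1361000·127/10000⌋=17284; principal=587137-17284=569853; balance=1361000-569853=791147
6. interest=⌊791147·127/10000⌋=10047; principal=587137-10047=577090; balance=791147-577090=214057
7. interest=⌊214057·127/10000⌋=2718; principal=min(587137-2718,214057)=214057; balance=214057-214057=0

1 45336 541801 3028037
2 38456 548681 2479356
3 31487 555650 1923706
4 24431 562706 1361000
5 17284 569853 791147
6 10047 577090 214057
7 2718 214057 0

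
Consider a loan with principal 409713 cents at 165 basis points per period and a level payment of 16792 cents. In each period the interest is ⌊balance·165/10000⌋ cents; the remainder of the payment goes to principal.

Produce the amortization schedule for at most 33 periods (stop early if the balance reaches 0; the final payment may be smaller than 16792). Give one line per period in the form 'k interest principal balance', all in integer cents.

1. interest=⌊409713·165/10000⌋=6760; principal=16792-6760=10032; balance=409713-10032=399681
2. interest=⌊399681·165/10000⌋=6594; principal=16792-6594=10198; balance=399681-10198=389483
3. interest=⌊389483·165/10000⌋=6426; principal=16792-6426=10366; balance=389483-10366=379117
4. interest=⌊379117·165/10000⌋=6255; principal=16792-6255=10537; balance=379117-10537=368580
5. interest=⌊368580·165/10000⌋=6081; principal=16792-6081=10711; balance=368580-10711=357869
6. interest=⌊357869·165/10000⌋=5904; principal=16792-5904=10888; balance=357869-10888=346981
7. interest=⌊346981·165/10000⌋=5725; principal=16792-5725=11067; balance=346981-11067=335914
8. interest=⌊335914·165/10000⌋=5542; principal=16792-5542=11250; balance=335914-11250=324664
9. interest=⌊324664·165/10000⌋=5356; principal=16792-5356=11436; balance=324664-11436=313228
10. interest=⌊313228·165/10000⌋=5168; principal=16792-5168=11624; balance=313228-11624=301604
11. interest=⌊301604·165/10000⌋=4976; principal=16792-4976=11816; balance=301604-11816=289788
12. interest=⌊289788·165/10000⌋=4781; principal=16792-4781=12011; balance=289788-12011=277777
13. interest=⌊277777·165/10000⌋=4583; principal=16792-4583=12209; balance=277777-12209=265568
14. interest=⌊265568·165/10000⌋=4381; principal=16792-4381=12411; balance=265568-12411=253157
15. interest=⌊253157·165/10000⌋=4177; principal=16792-4177=12615; balance=253157-12615=240542
16. interest=⌊240542·165/10000⌋=3968; principal=16792-3968=12824; balance=240542-12824=227718
17. interest=⌊227718·165/10000⌋=3757; principal=16792-3757=13035; balance=227718-13035=214683
18. interest=⌊214683·165/10000⌋=3542; principal=16792-3542=13250; balance=214683-13250=201433
19. interest=⌊201433·165/10000⌋=3323; principal=16792-3323=13469; balance=201433-13469=187964
20. interest=⌊187964·165/10000⌋=3101; principal=16792-3101=13691; balance=187964-13691=174273
21. interest=⌊174273·165/10000⌋=2875; principal=16792-2875=13917; balance=174273-13917=160356
22. interest=⌊160356·165/10000⌋=2645; principal=16792-2645=14147; balance=160356-14147=146209
23. interest=⌊146209·165/10000⌋=2412; principal=16792-2412=14380; balance=146209-14380=131829
24. interest=⌊131829·165/10000⌋=2175; principal=16792-2175=14617; balance=131829-14617=117212
25. interest=⌊117212·165/10000⌋=1933; principal=16792-1933=14859; balance=117212-14859=102353
26. interest=⌊102353·165/10000⌋=1688; principal=16792-1688=15104; balance=102353-15104=87249
27. interest=⌊87249·165/10000⌋=1439; principal=16792-1439=15353; balance=87249-15353=71896
28. interest=⌊71896·165/10000⌋=1186; principal=16792-1186=15606; balance=71896-15606=56290
29. interest=⌊56290·165/10000⌋=928; principal=16792-928=15864; balance=56290-15864=40426
30. interest=⌊40426·165/10000⌋=667; principal=16792-667=16125; balance=40426-16125=24301
31. interest=⌊24301·165/10000⌋=400; principal=16792-400=16392; balance=24301-16392=7909
32. interest=⌊7909·165/10000⌋=130; principal=min(16792-130,7909)=7909; balance=7909-7909=0

1 6760 10032 399681
2 6594 10198 389483
3 6426 10366 379117
4 6255 10537 368580
5 6081 10711 357869
6 5904 10888 346981
7 5725 11067 335914
8 5542 11250 324664
9 5356 11436 313228
10 5168 11624 301604
11 4976 11816 289788
12 4781 12011 277777
13 4583 12209 265568
14 4381 12411 253157
15 4177 12615 240542
16 3968 12824 227718
17 3757 13035 214683
18 3542 13250 201433
19 3323 13469 187964
20 3101 13691 174273
21 2875 13917 160356
22 2645 14147 146209
23 2412 14380 131829
24 2175 14617 117212
25 1933 14859 102353
26 1688 15104 87249
27 1439 15353 71896
28 1186 15606 56290
29 928 15864 40426
30 667 16125 24301
31 400 16392 7909
32 130 7909 0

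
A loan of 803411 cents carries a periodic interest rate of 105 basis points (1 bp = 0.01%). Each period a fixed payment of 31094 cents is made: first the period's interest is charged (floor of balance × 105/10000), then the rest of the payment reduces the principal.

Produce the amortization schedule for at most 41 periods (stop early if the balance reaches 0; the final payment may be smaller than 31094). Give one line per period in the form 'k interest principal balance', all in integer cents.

1. interest=⌊803411·105/10000⌋=8435; principal=31094-8435=22659; balance=803411-22659=780752
2. interest=⌊780752·105/10000⌋=8197; principal=31094-8197=22897; balance=780752-22897=757855
3. interest=⌊757855·105/10000⌋=7957; principal=31094-7957=23137; balance=757855-23137=734718
4. interest=⌊734718·105/10000⌋=7714; principal=31094-7714=23380; balance=734718-23380=711338
5. interest=⌊711338·105/10000⌋=7469; principal=31094-7469=23625; balance=711338-23625=687713
6. interest=⌊687713·105/10000⌋=7220; principal=31094-7220=23874; balance=687713-23874=663839
7. interest=⌊663839·105/10000⌋=6970; principal=31094-6970=24124; balance=663839-24124=639715
8. interest=⌊639715·105/10000⌋=6717; principal=31094-6717=24377; balance=639715-24377=615338
9. interest=⌊615338·105/10000⌋=6461; principal=31094-6461=24633; balance=615338-24633=590705
10. interest=⌊590705·105/10000⌋=6202; principal=31094-6202=24892; balance=590705-24892=565813
11. interest=⌊565813·105/10000⌋=5941; principal=31094-5941=25153; balance=565813-25153=540660
12. interest=⌊540660·105/10000⌋=5676; principal=31094-5676=25418; balance=540660-25418=515242
13. interest=⌊515242·105/10000⌋=5410; principal=31094-5410=25684; balance=515242-25684=489558
14. interest=⌊489558·105/10000⌋=5140; principal=31094-5140=25954; balance=489558-25954=463604
15. interest=⌊463604·105/10000⌋=4867; principal=31094-4867=26227; balance=463604-26227=437377
16. interest=⌊437377·105/10000⌋=4592; principal=31094-4592=26502; balance=437377-26502=410875
17. interest=⌊410875·105/10000⌋=4314; principal=31094-4314=26780; balance=410875-26780=384095
18. interest=⌊384095·105/10000⌋=4032; principal=31094-4032=27062; balance=384095-27062=357033
19. interest=⌊357033·105/10000⌋=3748; principal=31094-3748=27346; balance=357033-27346=329687
20. interest=⌊329687·105/10000⌋=3461; principal=31094-3461=27633; balance=329687-27633=302054
21. interest=⌊302054·105/10000⌋=3171; principal=31094-3171=27923; balance=302054-27923=274131
22. interest=⌊274131·105/10000⌋=2878; principal=31094-2878=28216; balance=274131-28216=245915
23. interest=⌊245915·105/10000⌋=2582; principal=31094-2582=28512; balance=245915-28512=217403
24. interest=⌊217403·105/10000⌋=2282; principal=31094-2282=28812; balance=217403-28812=188591
25. interest=⌊188591·105/10000⌋=1980; principal=31094-1980=29114; balance=188591-29114=159477
26. interest=⌊159477·105/10000⌋=1674; principal=31094-1674=29420; balance=159477-29420=130057
27. interest=⌊130057·105/10000⌋=1365; principal=31094-1365=29729; balance=130057-29729=100328
28. interest=⌊100328·105/10000⌋=1053; principal=31094-1053=30041; balance=100328-30041=70287
29. interest=⌊70287·105/10000⌋=738; principal=31094-738=30356; balance=70287-30356=39931
30. interest=⌊39931·105/10000⌋=419; principal=31094-419=30675; balance=39931-30675=9256
31. interest=⌊9256·105/10000⌋=97; principal=min(31094-97,9256)=9256; balance=9256-9256=0

1 8435 22659 780752
2 8197 22897 757855
3 7957 23137 734718
4 7714 23380 711338
5 7469 23625 687713
6 7220 23874 663839
7 6970 24124 639715
8 6717 24377 615338
9 6461 24633 590705
10 6202 24892 565813
11 5941 25153 540660
12 5676 25418 515242
13 5410 25684 489558
14 5140 25954 463604
15 4867 26227 437377
16 4592 26502 410875
17 4314 26780 384095
18 4032 27062 357033
19 3748 27346 329687
20 3461 27633 302054
21 3171 27923 274131
22 2878 28216 245915
23 2582 28512 217403
24 2282 28812 188591
25 1980 29114 159477
26 1674 29420 130057
27 1365 29729 100328
28 1053 30041 70287
29 738 30356 39931
30 419 30675 9256
31 97 9256 0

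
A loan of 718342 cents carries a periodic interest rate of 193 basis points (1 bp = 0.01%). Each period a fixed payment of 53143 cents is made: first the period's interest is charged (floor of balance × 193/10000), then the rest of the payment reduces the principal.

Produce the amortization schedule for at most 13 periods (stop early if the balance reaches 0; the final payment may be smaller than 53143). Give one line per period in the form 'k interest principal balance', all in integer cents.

1 13864 39279 679063
2 13105 40038 639025
3 12333 40810 598215
4 11545 41598 556617
5 10742 42401 514216
6 9924 43219 470997
7 9090 44053 426944
8 8240 44903 382041
9 7373 45770 336271
10 6490 46653 289618
11 5589 47554 242064
12 4671 48472 193592
13 3736 49407 144185

1. interest=⌊718342·193/10000⌋=13864; principal=53143-13864=39279; balance=718342-39279=679063
2. interest=⌊679063·193/10000⌋=13105; principal=53143-13105=40038; balance=679063-40038=639025
3. interest=⌊639025·193/10000⌋=12333; principal=53143-12333=40810; balance=639025-40810=598215
4. interest=⌊598215·193/10000⌋=11545; principal=53143-11545=41598; balance=598215-41598=556617
5. interest=⌊556617·193/10000⌋=10742; principal=53143-10742=42401; balance=556617-42401=514216
6. interest=⌊514216·193/10000⌋=9924; principal=53143-9924=43219; balance=514216-43219=470997
7. interest=⌊470997·193/10000⌋=9090; principal=53143-9090=44053; balance=470997-44053=426944
8. interest=⌊426944·193/10000⌋=8240; principal=53143-8240=44903; balance=426944-44903=382041
9. interest=⌊382041·193/10000⌋=7373; principal=53143-7373=45770; balance=382041-45770=336271
10. interest=⌊336271·193/10000⌋=6490; principal=53143-6490=46653; balance=336271-46653=289618
11. interest=⌊289618·193/10000⌋=5589; principal=53143-5589=47554; balance=289618-47554=242064
12. interest=⌊242064·193/10000⌋=4671; principal=53143-4671=48472; balance=242064-48472=193592
13. interest=⌊193592·193/10000⌋=3736; principal=53143-3736=49407; balance=193592-49407=144185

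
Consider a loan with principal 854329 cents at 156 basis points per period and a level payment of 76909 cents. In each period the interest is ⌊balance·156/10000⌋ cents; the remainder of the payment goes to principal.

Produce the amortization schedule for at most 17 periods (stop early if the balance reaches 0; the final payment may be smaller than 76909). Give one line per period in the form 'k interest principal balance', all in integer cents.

1 13327 63582 790747
2 12335 64574 726173
3 11328 65581 660592
4 10305 66604 593988
5 9266 67643 526345
6 8210 68699 457646
7 7139 69770 387876
8 6050 70859 317017
9 4945 71964 245053
10 3822 73087 171966
11 2682 74227 97739
12 1524 75385 22354
13 348 22354 0

1. interest=⌊854329·156/10000⌋=13327; principal=76909-13327=63582; balance=854329-63582=790747
2. interest=⌊790747·156/10000⌋=12335; principal=76909-12335=64574; balance=790747-64574=726173
3. interest=⌊726173·156/10000⌋=11328; principal=76909-11328=65581; balance=726173-65581=660592
4. interest=⌊660592·156/10000⌋=10305; principal=76909-10305=66604; balance=660592-66604=593988
5. interest=⌊593988·156/10000⌋=9266; principal=76909-9266=67643; balance=593988-67643=526345
6. interest=⌊526345·156/10000⌋=8210; principal=76909-8210=68699; balance=526345-68699=457646
7. interest=⌊457646·156/10000⌋=7139; principal=76909-7139=69770; balance=457646-69770=387876
8. interest=⌊387876·156/10000⌋=6050; principal=76909-6050=70859; balance=387876-70859=317017
9. interest=⌊317017·156/10000⌋=4945; principal=76909-4945=71964; balance=317017-71964=245053
10. interest=⌊245053·156/10000⌋=3822; principal=76909-3822=73087; balance=245053-73087=171966
11. interest=⌊171966·156/10000⌋=2682; principal=76909-2682=74227; balance=171966-74227=97739
12. interest=⌊97739·156/10000⌋=1524; principal=76909-1524=75385; balance=97739-75385=22354
13. interest=⌊22354·156/10000⌋=348; principal=min(76909-348,22354)=22354; balance=22354-22354=0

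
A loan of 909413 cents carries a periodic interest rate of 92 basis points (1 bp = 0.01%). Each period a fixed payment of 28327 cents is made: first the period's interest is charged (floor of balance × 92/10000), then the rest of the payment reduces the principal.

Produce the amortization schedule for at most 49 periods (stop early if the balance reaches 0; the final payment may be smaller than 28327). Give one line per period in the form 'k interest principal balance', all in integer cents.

1 8366 19961 889452
2 8182 20145 869307
3 7997 20330 848977
4 7810 20517 828460
5 7621 20706 807754
6 7431 20896 786858
7 7239 21088 765770
8 7045 21282 744488
9 6849 21478 723010
10 6651 21676 701334
11 6452 21875 679459
12 6251 22076 657383
13 6047 22280 635103
14 5842 22485 612618
15 5636 22691 589927
16 5427 22900 567027
17 5216 23111 543916
18 5004 23323 520593
19 4789 23538 497055
20 4572 23755 473300
21 4354 23973 449327
22 4133 24194 425133
23 3911 24416 400717
24 3686 24641 376076
25 3459 24868 351208
26 3231 25096 326112
27 3000 25327 300785
28 2767 25560 275225
29 2532 25795 249430
30 2294 26033 223397
31 2055 26272 197125
32 1813 26514 170611
33 1569 26758 143853
34 1323 27004 116849
35 1075 27252 89597
36 824 27503 62094
37 571 27756 34338
38 315 28012 6326
39 58 6326 0

1. interest=⌊909413·92/10000⌋=8366; principal=28327-8366=19961; balance=909413-19961=889452
2. interest=⌊889452·92/10000⌋=8182; principal=28327-8182=20145; balance=889452-20145=869307
3. interest=⌊869307·92/10000⌋=7997; principal=28327-7997=20330; balance=869307-20330=848977
4. interest=⌊848977·92/10000⌋=7810; principal=28327-7810=20517; balance=848977-20517=828460
5. interest=⌊828460·92/10000⌋=7621; principal=28327-7621=20706; balance=828460-20706=807754
6. interest=⌊807754·92/10000⌋=7431; principal=28327-7431=20896; balance=807754-20896=786858
7. interest=⌊786858·92/10000⌋=7239; principal=28327-7239=21088; balance=786858-21088=765770
8. interest=⌊765770·92/10000⌋=7045; principal=28327-7045=21282; balance=765770-21282=744488
9. interest=⌊744488·92/10000⌋=6849; principal=28327-6849=21478; balance=744488-21478=723010
10. interest=⌊723010·92/10000⌋=6651; principal=28327-6651=21676; balance=723010-21676=701334
11. interest=⌊701334·92/10000⌋=6452; principal=28327-6452=21875; balance=701334-21875=679459
12. interest=⌊679459·92/10000⌋=6251; principal=28327-6251=22076; balance=679459-22076=657383
13. interest=⌊657383·92/10000⌋=6047; principal=28327-6047=22280; balance=657383-22280=635103
14. interest=⌊635103·92/10000⌋=5842; principal=28327-5842=22485; balance=635103-22485=612618
15. interest=⌊612618·92/10000⌋=5636; principal=28327-5636=22691; balance=612618-22691=589927
16. interest=⌊589927·92/10000⌋=5427; principal=28327-5427=22900; balance=589927-22900=567027
17. interest=⌊567027·92/10000⌋=5216; principal=28327-5216=23111; balance=567027-23111=543916
18. interest=⌊543916·92/10000⌋=5004; principal=28327-5004=23323; balance=543916-23323=520593
19. interest=⌊520593·92/10000⌋=4789; principal=28327-4789=23538; balance=520593-23538=497055
20. interest=⌊497055·92/10000⌋=4572; principal=28327-4572=23755; balance=497055-23755=473300
21. interest=⌊473300·92/10000⌋=4354; principal=28327-4354=23973; balance=473300-23973=449327
22. interest=⌊449327·92/10000⌋=4133; principal=28327-4133=24194; balance=449327-24194=425133
23. interest=⌊425133·92/10000⌋=3911; principal=28327-3911=24416; balance=425133-24416=400717
24. interest=⌊400717·92/10000⌋=3686; principal=28327-3686=24641; balance=400717-24641=376076
25. interest=⌊376076·92/10000⌋=3459; principal=28327-3459=24868; balance=376076-24868=351208
26. interest=⌊351208·92/10000⌋=3231; principal=28327-3231=25096; balance=351208-25096=326112
27. interest=⌊326112·92/10000⌋=3000; principal=28327-3000=25327; balance=326112-25327=300785
28. interest=⌊300785·92/10000⌋=2767; principal=28327-2767=25560; balance=300785-25560=275225
29. interest=⌊275225·92/10000⌋=2532; principal=28327-2532=25795; balance=275225-25795=249430
30. interest=⌊249430·92/10000⌋=2294; principal=28327-2294=26033; balance=249430-26033=223397
31. interest=⌊223397·92/10000⌋=2055; principal=28327-2055=26272; balance=223397-26272=197125
32. interest=⌊197125·92/10000⌋=1813; principal=28327-1813=26514; balance=197125-26514=170611
33. interest=⌊170611·92/10000⌋=1569; principal=28327-1569=26758; balance=170611-26758=143853
34. interest=⌊143853·92/10000⌋=1323; principal=28327-1323=27004; balance=143853-27004=116849
35. interest=⌊116849·92/10000⌋=1075; principal=28327-1075=27252; balance=116849-27252=89597
36. interest=⌊89597·92/10000⌋=824; principal=28327-824=27503; balance=89597-27503=62094
37. interest=⌊62094·92/10000⌋=571; principal=28327-571=27756; balance=62094-27756=34338
38. interest=⌊34338·92/10000⌋=315; principal=28327-315=28012; balance=34338-28012=6326
39. interest=⌊6326·92/10000⌋=58; principal=min(28327-58,6326)=6326; balance=6326-6326=0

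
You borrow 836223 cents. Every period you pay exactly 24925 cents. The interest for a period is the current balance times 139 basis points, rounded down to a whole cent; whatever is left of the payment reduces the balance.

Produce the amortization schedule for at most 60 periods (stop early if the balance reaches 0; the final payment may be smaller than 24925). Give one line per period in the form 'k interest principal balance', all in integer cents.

1. interest=⌊836223·139/10000⌋=11623; principal=24925-11623=13302; balance=836223-13302=822921
2. interest=⌊822921·139/10000⌋=11438; principal=24925-11438=13487; balance=822921-13487=809434
3. interest=⌊809434·139/10000⌋=11251; principal=24925-11251=13674; balance=809434-13674=795760
4. interest=⌊795760·139/10000⌋=11061; principal=24925-11061=13864; balance=795760-13864=781896
5. interest=⌊781896·139/10000⌋=10868; principal=24925-10868=14057; balance=781896-14057=767839
6. interest=⌊767839·139/10000⌋=10672; principal=24925-10672=14253; balance=767839-14253=753586
7. interest=⌊753586·139/10000⌋=10474; principal=24925-10474=14451; balance=753586-14451=739135
8. interest=⌊739135·139/10000⌋=10273; principal=24925-10273=14652; balance=739135-14652=724483
9. interest=⌊724483·139/10000⌋=10070; principal=24925-10070=14855; balance=724483-14855=709628
10. interest=⌊709628·139/10000⌋=9863; principal=24925-9863=15062; balance=709628-15062=694566
11. interest=⌊694566·139/10000⌋=9654; principal=24925-9654=15271; balance=694566-15271=679295
12. interest=⌊679295·139/10000⌋=9442; principal=24925-9442=15483; balance=679295-15483=663812
13. interest=⌊663812·139/10000⌋=9226; principal=24925-9226=15699; balance=663812-15699=648113
14. interest=⌊648113·139/10000⌋=9008; principal=24925-9008=15917; balance=648113-15917=632196
15. interest=⌊632196·139/10000⌋=8787; principal=24925-8787=16138; balance=632196-16138=616058
16. interest=⌊616058·139/10000⌋=8563; principal=24925-8563=16362; balance=616058-16362=599696
17. interest=⌊599696·139/10000⌋=8335; principal=24925-8335=16590; balance=599696-16590=583106
18. interest=⌊583106·139/10000⌋=8105; principal=24925-8105=16820; balance=583106-16820=566286
19. interest=⌊566286·139/10000⌋=7871; principal=24925-7871=17054; balance=566286-17054=549232
20. interest=⌊549232·139/10000⌋=7634; principal=24925-7634=17291; balance=549232-17291=531941
21. interest=⌊531941·139/10000⌋=7393; principal=24925-7393=17532; balance=531941-17532=514409
22. interest=⌊514409·139/10000⌋=7150; principal=24925-7150=17775; balance=514409-17775=496634
23. interest=⌊496634·139/10000⌋=6903; principal=24925-6903=18022; balance=496634-18022=478612
24. interest=⌊478612·139/10000⌋=6652; principal=24925-6652=18273; balance=478612-18273=460339
25. interest=⌊460339·139/10000⌋=6398; principal=24925-6398=18527; balance=460339-18527=441812
26. interest=⌊441812·139/10000⌋=6141; principal=24925-6141=18784; balance=441812-18784=423028
27. interest=⌊423028·139/10000⌋=5880; principal=24925-5880=19045; balance=423028-19045=403983
28. interest=⌊403983·139/10000⌋=5615; principal=24925-5615=19310; balance=403983-19310=384673
29. interest=⌊384673·139/10000⌋=5346; principal=24925-5346=19579; balance=384673-19579=365094
30. interest=⌊365094·139/10000⌋=5074; principal=24925-5074=19851; balance=365094-19851=345243
31. interest=⌊345243·139/10000⌋=4798; principal=24925-4798=20127; balance=345243-20127=325116
32. interest=⌊325116·139/10000⌋=4519; principal=24925-4519=20406; balance=325116-20406=304710
33. interest=⌊304710·139/10000⌋=4235; principal=24925-4235=20690; balance=304710-20690=284020
34. interest=⌊284020·139/10000⌋=3947; principal=24925-3947=20978; balance=284020-20978=263042
35. interest=⌊263042·139/10000⌋=3656; principal=24925-3656=21269; balance=263042-21269=241773
36. interest=⌊241773·139/10000⌋=3360; principal=24925-3360=21565; balance=241773-21565=220208
37. interest=⌊220208·139/10000⌋=3060; principal=24925-3060=21865; balance=220208-21865=198343
38. interest=⌊198343·139/10000⌋=2756; principal=24925-2756=22169; balance=198343-22169=176174
39. interest=⌊176174·139/10000⌋=2448; principal=24925-2448=22477; balance=176174-22477=153697
40. interest=⌊153697·139/10000⌋=2136; principal=24925-2136=22789; balance=153697-22789=130908
41. interest=⌊130908·139/10000⌋=1819; principal=24925-1819=23106; balance=130908-23106=107802
42. interest=⌊107802·139/10000⌋=1498; principal=24925-1498=23427; balance=107802-23427=84375
43. interest=⌊84375·139/10000⌋=1172; principal=24925-1172=23753; balance=84375-23753=60622
44. interest=⌊60622·139/10000⌋=842; principal=24925-842=24083; balance=60622-24083=36539
45. interest=⌊36539·139/10000⌋=507; principal=24925-507=24418; balance=36539-24418=12121
46. interest=⌊12121·139/10000⌋=168; principal=min(24925-168,12121)=12121; balance=12121-12121=0

1 11623 13302 822921
2 11438 13487 809434
3 11251 13674 795760
4 11061 13864 781896
5 10868 14057 767839
6 10672 14253 753586
7 10474 14451 739135
8 10273 14652 724483
9 10070 14855 709628
10 9863 15062 694566
11 9654 15271 679295
12 9442 15483 663812
13 9226 15699 648113
14 9008 15917 632196
15 8787 16138 616058
16 8563 16362 599696
17 8335 16590 583106
18 8105 16820 566286
19 7871 17054 549232
20 7634 17291 531941
21 7393 17532 514409
22 7150 17775 496634
23 6903 18022 478612
24 6652 18273 460339
25 6398 18527 441812
26 6141 18784 423028
27 5880 19045 403983
28 5615 19310 384673
29 5346 19579 365094
30 5074 19851 345243
31 4798 20127 325116
32 4519 20406 304710
33 4235 20690 284020
34 3947 20978 263042
35 3656 21269 241773
36 3360 21565 220208
37 3060 21865 198343
38 2756 22169 176174
39 2448 22477 153697
40 2136 22789 130908
41 1819 23106 107802
42 1498 23427 84375
43 1172 23753 60622
44 842 24083 36539
45 507 24418 12121
46 168 12121 0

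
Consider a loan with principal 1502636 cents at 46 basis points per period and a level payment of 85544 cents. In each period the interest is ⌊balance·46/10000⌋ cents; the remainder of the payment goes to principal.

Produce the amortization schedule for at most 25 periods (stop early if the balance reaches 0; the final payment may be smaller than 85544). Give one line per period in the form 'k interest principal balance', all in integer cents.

1. interest=⌊1502636·46/10000⌋=6912; principal=85544-6912=78632; balance=1502636-78632=1424004
2. interest=⌊1424004·46/10000⌋=6550; principal=85544-6550=78994; balance=1424004-78994=1345010
3. interest=⌊1345010·46/10000⌋=6187; principal=85544-6187=79357; balance=1345010-79357=1265653
4. interest=⌊1265653·46/10000⌋=5822; principal=85544-5822=79722; balance=1265653-79722=1185931
5. interest=⌊1185931·46/10000⌋=5455; principal=85544-5455=80089; balance=1185931-80089=1105842
6. interest=⌊1105842·46/10000⌋=5086; principal=85544-5086=80458; balance=1105842-80458=1025384
7. interest=⌊1025384·46/10000⌋=4716; principal=85544-4716=80828; balance=1025384-80828=944556
8. interest=⌊944556·46/10000⌋=4344; principal=85544-4344=81200; balance=944556-81200=863356
9. interest=⌊863356·46/10000⌋=3971; principal=85544-3971=81573; balance=863356-81573=781783
10. interest=⌊781783·46/10000⌋=3596; principal=85544-3596=81948; balance=781783-81948=699835
11. interest=⌊699835·46/10000⌋=3219; principal=85544-3219=82325; balance=699835-82325=617510
12. interest=⌊617510·46/10000⌋=2840; principal=85544-2840=82704; balance=617510-82704=534806
13. interest=⌊534806·46/10000⌋=2460; principal=85544-2460=83084; balance=534806-83084=451722
14. interest=⌊451722·46/10000⌋=2077; principal=85544-2077=83467; balance=451722-83467=368255
15. interest=⌊368255·46/10000⌋=1693; principal=85544-1693=83851; balance=368255-83851=284404
16. interest=⌊284404·46/10000⌋=1308; principal=85544-1308=84236; balance=284404-84236=200168
17. interest=⌊200168·46/10000⌋=920; principal=85544-920=84624; balance=200168-84624=115544
18. interest=⌊115544·46/10000⌋=531; principal=85544-531=85013; balance=115544-85013=30531
19. interest=⌊30531·46/10000⌋=140; principal=min(85544-140,30531)=30531; balance=30531-30531=0

1 6912 78632 1424004
2 6550 78994 1345010
3 6187 79357 1265653
4 5822 79722 1185931
5 5455 80089 1105842
6 5086 80458 1025384
7 4716 80828 944556
8 4344 81200 863356
9 3971 81573 781783
10 3596 81948 699835
11 3219 82325 617510
12 2840 82704 534806
13 2460 83084 451722
14 2077 83467 368255
15 1693 83851 284404
16 1308 84236 200168
17 920 84624 115544
18 531 85013 30531
19 140 30531 0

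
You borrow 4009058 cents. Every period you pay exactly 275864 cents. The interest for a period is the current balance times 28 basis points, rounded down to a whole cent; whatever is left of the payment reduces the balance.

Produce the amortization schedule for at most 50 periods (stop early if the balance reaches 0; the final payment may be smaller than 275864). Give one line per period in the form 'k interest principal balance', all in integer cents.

1. interest=⌊4009058·28/10000⌋=11225; principal=275864-11225=264639; balance=4009058-264639=3744419
2. interest=⌊3744419·28/10000⌋=10484; principal=275864-10484=265380; balance=3744419-265380=3479039
3. interest=⌊3479039·28/10000⌋=9741; principal=275864-9741=266123; balance=3479039-266123=3212916
4. interest=⌊3212916·28/10000⌋=8996; principal=275864-8996=266868; balance=3212916-266868=2946048
5. interest=⌊2946048·28/10000⌋=8248; principal=275864-8248=267616; balance=2946048-267616=2678432
6. interest=⌊2678432·28/10000⌋=7499; principal=275864-7499=268365; balance=2678432-268365=2410067
7. interest=⌊2410067·28/10000⌋=6748; principal=275864-6748=269116; balance=2410067-269116=2140951
8. interest=⌊2140951·28/10000⌋=5994; principal=275864-5994=269870; balance=2140951-269870=1871081
9. interest=⌊1871081·28/10000⌋=5239; principal=275864-5239=270625; balance=1871081-270625=1600456
10. interest=⌊1600456·28/10000⌋=4481; principal=275864-4481=271383; balance=1600456-271383=1329073
11. interest=⌊1329073·28/10000⌋=3721; principal=275864-3721=272143; balance=1329073-272143=1056930
12. interest=⌊1056930·28/10000⌋=2959; principal=275864-2959=272905; balance=1056930-272905=784025
13. interest=⌊784025·28/10000⌋=2195; principal=275864-2195=273669; balance=784025-273669=510356
14. interest=⌊510356·28/10000⌋=1428; principal=275864-1428=274436; balance=510356-274436=235920
15. interest=⌊235920·28/10000⌋=660; principal=min(275864-660,235920)=235920; balance=235920-235920=0

1 11225 264639 3744419
2 10484 265380 3479039
3 9741 266123 3212916
4 8996 266868 2946048
5 8248 267616 2678432
6 7499 268365 2410067
7 6748 269116 2140951
8 5994 269870 1871081
9 5239 270625 1600456
10 4481 271383 1329073
11 3721 272143 1056930
12 2959 272905 784025
13 2195 273669 510356
14 1428 274436 235920
15 660 235920 0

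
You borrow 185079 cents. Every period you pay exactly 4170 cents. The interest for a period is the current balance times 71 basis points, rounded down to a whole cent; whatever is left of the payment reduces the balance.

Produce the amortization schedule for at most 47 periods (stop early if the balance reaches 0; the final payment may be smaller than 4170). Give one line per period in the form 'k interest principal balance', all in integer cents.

1 1314 2856 182223
2 1293 2877 179346
3 1273 2897 176449
4 1252 2918 173531
5 1232 2938 170593
6 1211 2959 167634
7 1190 2980 164654
8 1169 3001 161653
9 1147 3023 158630
10 1126 3044 155586
11 1104 3066 152520
12 1082 3088 149432
13 1060 3110 146322
14 1038 3132 143190
15 1016 3154 140036
16 994 3176 136860
17 971 3199 133661
18 948 3222 130439
19 926 3244 127195
20 903 3267 123928
21 879 3291 120637
22 856 3314 117323
23 832 3338 113985
24 809 3361 110624
25 785 3385 107239
26 761 3409 103830
27 737 3433 100397
28 712 3458 96939
29 688 3482 93457
30 663 3507 89950
31 638 3532 86418
32 613 3557 82861
33 588 3582 79279
34 562 3608 75671
35 537 3633 72038
36 511 3659 68379
37 485 3685 64694
38 459 3711 60983
39 432 3738 57245
40 406 3764 53481
41 379 3791 49690
42 352 3818 45872
43 325 3845 42027
44 298 3872 38155
45 270 3900 34255
46 243 3927 30328
47 215 3955 26373

1. interest=⌊185079·71/10000⌋=1314; principal=4170-1314=2856; balance=185079-2856=182223
2. interest=⌊182223·71/10000⌋=1293; principal=4170-1293=2877; balance=182223-2877=179346
3. interest=⌊179346·71/10000⌋=1273; principal=4170-1273=2897; balance=179346-2897=176449
4. interest=⌊176449·71/10000⌋=1252; principal=4170-1252=2918; balance=176449-2918=173531
5. interest=⌊173531·71/10000⌋=1232; principal=4170-1232=2938; balance=173531-2938=170593
6. interest=⌊170593·71/10000⌋=1211; principal=4170-1211=2959; balance=170593-2959=167634
7. interest=⌊167634·71/10000⌋=1190; principal=4170-1190=2980; balance=167634-2980=164654
8. interest=⌊164654·71/10000⌋=1169; principal=4170-1169=3001; balance=164654-3001=161653
9. interest=⌊161653·71/10000⌋=1147; principal=4170-1147=3023; balance=161653-3023=158630
10. interest=⌊158630·71/10000⌋=1126; principal=4170-1126=3044; balance=158630-3044=155586
11. interest=⌊155586·71/10000⌋=1104; principal=4170-1104=3066; balance=155586-3066=152520
12. interest=⌊152520·71/10000⌋=1082; principal=4170-1082=3088; balance=152520-3088=149432
13. interest=⌊149432·71/10000⌋=1060; principal=4170-1060=3110; balance=149432-3110=146322
14. interest=⌊146322·71/10000⌋=1038; principal=4170-1038=3132; balance=146322-3132=143190
15. interest=⌊143190·71/10000⌋=1016; principal=4170-1016=3154; balance=143190-3154=140036
16. interest=⌊140036·71/10000⌋=994; principal=4170-994=3176; balance=140036-3176=136860
17. interest=⌊136860·71/10000⌋=971; principal=4170-971=3199; balance=136860-3199=133661
18. interest=⌊133661·71/10000⌋=948; principal=4170-948=3222; balance=133661-3222=130439
19. interest=⌊130439·71/10000⌋=926; principal=4170-926=3244; balance=130439-3244=127195
20. interest=⌊127195·71/10000⌋=903; principal=4170-903=3267; balance=127195-3267=123928
21. interest=⌊123928·71/10000⌋=879; principal=4170-879=3291; balance=123928-3291=120637
22. interest=⌊120637·71/10000⌋=856; principal=4170-856=3314; balance=120637-3314=117323
23. interest=⌊117323·71/10000⌋=832; principal=4170-832=3338; balance=117323-3338=113985
24. interest=⌊113985·71/10000⌋=809; principal=4170-809=3361; balance=113985-3361=110624
25. interest=⌊110624·71/10000⌋=785; principal=4170-785=3385; balance=110624-3385=107239
26. interest=⌊107239·71/10000⌋=761; principal=4170-761=3409; balance=107239-3409=103830
27. interest=⌊103830·71/10000⌋=737; principal=4170-737=3433; balance=103830-3433=100397
28. interest=⌊100397·71/10000⌋=712; principal=4170-712=3458; balance=100397-3458=96939
29. interest=⌊96939·71/10000⌋=688; principal=4170-688=3482; balance=96939-3482=93457
30. interest=⌊93457·71/10000⌋=663; principal=4170-663=3507; balance=93457-3507=89950
31. interest=⌊89950·71/10000⌋=638; principal=4170-638=3532; balance=89950-3532=86418
32. interest=⌊86418·71/10000⌋=613; principal=4170-613=3557; balance=86418-3557=82861
33. interest=⌊82861·71/10000⌋=588; principal=4170-588=3582; balance=82861-3582=79279
34. interest=⌊79279·71/10000⌋=562; principal=4170-562=3608; balance=79279-3608=75671
35. interest=⌊75671·71/10000⌋=537; principal=4170-537=3633; balance=75671-3633=72038
36. interest=⌊72038·71/10000⌋=511; principal=4170-511=3659; balance=72038-3659=68379
37. interest=⌊68379·71/10000⌋=485; principal=4170-485=3685; balance=68379-3685=64694
38. interest=⌊64694·71/10000⌋=459; principal=4170-459=3711; balance=64694-3711=60983
39. interest=⌊60983·71/10000⌋=432; principal=4170-432=3738; balance=60983-3738=57245
40. interest=⌊57245·71/10000⌋=406; principal=4170-406=3764; balance=57245-3764=53481
41. interest=⌊53481·71/10000⌋=379; principal=4170-379=3791; balance=53481-3791=49690
42. interest=⌊49690·71/10000⌋=352; principal=4170-352=3818; balance=49690-3818=45872
43. interest=⌊45872·71/10000⌋=325; principal=4170-325=3845; balance=45872-3845=42027
44. interest=⌊42027·71/10000⌋=298; principal=4170-298=3872; balance=42027-3872=38155
45. interest=⌊38155·71/10000⌋=270; principal=4170-270=3900; balance=38155-3900=34255
46. interest=⌊34255·71/10000⌋=243; principal=4170-243=3927; balance=34255-3927=30328
47. interest=⌊30328·71/10000⌋=215; principal=4170-215=3955; balance=30328-3955=26373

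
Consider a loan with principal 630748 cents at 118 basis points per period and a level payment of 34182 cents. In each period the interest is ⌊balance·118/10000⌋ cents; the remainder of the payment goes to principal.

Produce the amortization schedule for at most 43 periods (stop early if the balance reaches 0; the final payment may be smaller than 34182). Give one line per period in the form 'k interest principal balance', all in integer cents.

1 7442 26740 604008
2 7127 27055 576953
3 6808 27374 549579
4 6485 27697 521882
5 6158 28024 493858
6 5827 28355 465503
7 5492 28690 436813
8 5154 29028 407785
9 4811 29371 378414
10 4465 29717 348697
11 4114 30068 318629
12 3759 30423 288206
13 3400 30782 257424
14 3037 31145 226279
15 2670 31512 194767
16 2298 31884 162883
17 1922 32260 130623
18 1541 32641 97982
19 1156 33026 64956
20 766 33416 31540
21 372 31540 0

1. interest=⌊630748·118/10000⌋=7442; principal=34182-7442=26740; balance=630748-26740=604008
2. interest=⌊604008·118/10000⌋=7127; principal=34182-7127=27055; balance=604008-27055=576953
3. interest=⌊576953·118/10000⌋=6808; principal=34182-6808=27374; balance=576953-27374=549579
4. interest=⌊549579·118/10000⌋=6485; principal=34182-6485=27697; balance=549579-27697=521882
5. interest=⌊521882·118/10000⌋=6158; principal=34182-6158=28024; balance=521882-28024=493858
6. interest=⌊493858·118/10000⌋=5827; principal=34182-5827=28355; balance=493858-28355=465503
7. interest=⌊465503·118/10000⌋=5492; principal=34182-5492=28690; balance=465503-28690=436813
8. interest=⌊436813·118/10000⌋=5154; principal=34182-5154=29028; balance=436813-29028=407785
9. interest=⌊407785·118/10000⌋=4811; principal=34182-4811=29371; balance=407785-29371=378414
10. interest=⌊378414·118/10000⌋=4465; principal=34182-4465=29717; balance=378414-29717=348697
11. interest=⌊348697·118/10000⌋=4114; principal=34182-4114=30068; balance=348697-30068=318629
12. interest=⌊318629·118/10000⌋=3759; principal=34182-3759=30423; balance=318629-30423=288206
13. interest=⌊288206·118/10000⌋=3400; principal=34182-3400=30782; balance=288206-30782=257424
14. interest=⌊257424·118/10000⌋=3037; principal=34182-3037=31145; balance=257424-31145=226279
15. interest=⌊226279·118/10000⌋=2670; principal=34182-2670=31512; balance=226279-31512=194767
16. interest=⌊194767·118/10000⌋=2298; principal=34182-2298=31884; balance=194767-31884=162883
17. interest=⌊162883·118/10000⌋=1922; principal=34182-1922=32260; balance=162883-32260=130623
18. interest=⌊130623·118/10000⌋=1541; principal=34182-1541=32641; balance=130623-32641=97982
19. interest=⌊97982·118/10000⌋=1156; principal=34182-1156=33026; balance=97982-33026=64956
20. interest=⌊64956·118/10000⌋=766; principal=34182-766=33416; balance=64956-33416=31540
21. interest=⌊31540·118/10000⌋=372; principal=min(34182-372,31540)=31540; balance=31540-31540=0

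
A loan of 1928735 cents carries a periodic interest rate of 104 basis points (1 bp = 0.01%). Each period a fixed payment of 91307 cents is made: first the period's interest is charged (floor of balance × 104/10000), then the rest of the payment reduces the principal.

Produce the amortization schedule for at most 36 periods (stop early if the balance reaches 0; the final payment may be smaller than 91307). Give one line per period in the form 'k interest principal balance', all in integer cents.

1 20058 71249 1857486
2 19317 71990 1785496
3 18569 72738 1712758
4 17812 73495 1639263
5 17048 74259 1565004
6 16276 75031 1489973
7 15495 75812 1414161
8 14707 76600 1337561
9 13910 77397 1260164
10 13105 78202 1181962
11 12292 79015 1102947
12 11470 79837 1023110
13 10640 80667 942443
14 9801 81506 860937
15 8953 82354 778583
16 8097 83210 695373
17 7231 84076 611297
18 6357 84950 526347
19 5474 85833 440514
20 4581 86726 353788
21 3679 87628 266160
22 2768 88539 177621
23 1847 89460 88161
24 916 88161 0

1. interest=⌊1928735·104/10000⌋=20058; principal=91307-20058=71249; balance=1928735-71249=1857486
2. interest=⌊1857486·104/10000⌋=19317; principal=91307-19317=71990; balance=1857486-71990=1785496
3. interest=⌊1785496·104/10000⌋=18569; principal=91307-18569=72738; balance=1785496-72738=1712758
4. interest=⌊1712758·104/10000⌋=17812; principal=91307-17812=73495; balance=1712758-73495=1639263
5. interest=⌊1639263·104/10000⌋=17048; principal=91307-17048=74259; balance=1639263-74259=1565004
6. interest=⌊1565004·104/10000⌋=16276; principal=91307-16276=75031; balance=1565004-75031=1489973
7. interest=⌊1489973·104/10000⌋=15495; principal=91307-15495=75812; balance=1489973-75812=1414161
8. interest=⌊1414161·104/10000⌋=14707; principal=91307-14707=76600; balance=1414161-76600=1337561
9. interest=⌊1337561·104/10000⌋=13910; principal=91307-13910=77397; balance=1337561-77397=1260164
10. interest=⌊1260164·104/10000⌋=13105; principal=91307-13105=78202; balance=1260164-78202=1181962
11. interest=⌊1181962·104/10000⌋=12292; principal=91307-12292=79015; balance=1181962-79015=1102947
12. interest=⌊1102947·104/10000⌋=11470; principal=91307-11470=79837; balance=1102947-79837=1023110
13. interest=⌊1023110·104/10000⌋=10640; principal=91307-10640=80667; balance=1023110-80667=942443
14. interest=⌊942443·104/10000⌋=9801; principal=91307-9801=81506; balance=942443-81506=860937
15. interest=⌊860937·104/10000⌋=8953; principal=91307-8953=82354; balance=860937-82354=778583
16. interest=⌊778583·104/10000⌋=8097; principal=91307-8097=83210; balance=778583-83210=695373
17. interest=⌊695373·104/10000⌋=7231; principal=91307-7231=84076; balance=695373-84076=611297
18. interest=⌊611297·104/10000⌋=6357; principal=91307-6357=84950; balance=611297-84950=526347
19. interest=⌊526347·104/10000⌋=5474; principal=91307-5474=85833; balance=526347-85833=440514
20. interest=⌊440514·104/10000⌋=4581; principal=91307-4581=86726; balance=440514-86726=353788
21. interest=⌊353788·104/10000⌋=3679; principal=91307-3679=87628; balance=353788-87628=266160
22. interest=⌊266160·104/10000⌋=2768; principal=91307-2768=88539; balance=266160-88539=177621
23. interest=⌊177621·104/10000⌋=1847; principal=91307-1847=89460; balance=177621-89460=88161
24. interest=⌊88161·104/10000⌋=916; principal=min(91307-916,88161)=88161; balance=88161-88161=0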